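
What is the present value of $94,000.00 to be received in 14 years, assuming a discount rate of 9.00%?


Present value formula: PV = FV / (1 + r)^t
PV = $94,000.00 / (1 + 0.09)^14
PV = $94,000.00 / 3.341727
PV = $28,129.17

PV = FV / (1 + r)^t = $28,129.17


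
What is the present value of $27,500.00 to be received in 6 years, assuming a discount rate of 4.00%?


Present value formula: PV = FV / (1 + r)^t
PV = $27,500.00 / (1 + 0.04)^6
PV = $27,500.00 / 1.265319
PV = $21,733.65

PV = FV / (1 + r)^t = $21,733.65


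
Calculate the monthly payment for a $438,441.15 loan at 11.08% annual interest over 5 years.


Loan payment formula: PMT = PV × r / (1 − (1 + r)^(−n))
Monthly rate r = 0.1108/12 ≈ 0.00923333, n = 60 months
Denominator: 1 − (1 + 0.1108/12)^(−60) = 0.423891
PMT = $438,441.15 × (0.1108/12) / 0.423891
PMT = $9,550.27 per month

PMT = PV × r / (1-(1+r)^(-n)) = $9,550.27/month


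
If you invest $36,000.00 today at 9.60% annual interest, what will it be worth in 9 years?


Future value formula: FV = PV × (1 + r)^t
FV = $36,000.00 × (1 + 0.096)^9
FV = $36,000.00 × 2.2818915
FV = $82,148.09

FV = PV × (1 + r)^t = $82,148.09


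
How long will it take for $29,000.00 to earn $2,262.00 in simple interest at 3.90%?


Rearrange the simple interest formula for t:
I = P × r × t  ⇒  t = I / (P × r)
t = $2,262.00 / ($29,000.00 × 0.039)
t = 2

t = I/(P×r) = 2 years


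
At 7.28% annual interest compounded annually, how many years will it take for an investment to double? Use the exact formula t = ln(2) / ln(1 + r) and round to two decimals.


Doubling condition: (1 + r)^t = 2
Take ln of both sides: t × ln(1 + r) = ln(2)
t = ln(2) / ln(1 + r)
t = 0.693147 / 0.070272
t = 9.86

t = ln(2) / ln(1 + r) = 9.86 years


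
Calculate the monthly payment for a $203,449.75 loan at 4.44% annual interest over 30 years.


Loan payment formula: PMT = PV × r / (1 − (1 + r)^(−n))
Monthly rate r = 0.0444/12 = 0.0037, n = 360 months
Denominator: 1 − (1 + 0.0444/12)^(−360) = 0.735402
PMT = $203,449.75 × (0.0444/12) / 0.735402
PMT = $1,023.61 per month

PMT = PV × r / (1-(1+r)^(-n)) = $1,023.61/month


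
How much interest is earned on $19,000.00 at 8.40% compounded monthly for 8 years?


Compound interest earned = final amount − principal.
A = P(1 + r/n)^(nt) = $19,000.00 × (1 + 0.084/12)^(12 × 8) = $37,117.85
Interest = A − P = $37,117.85 − $19,000.00 = $18,117.85

Interest = A - P = $18,117.85


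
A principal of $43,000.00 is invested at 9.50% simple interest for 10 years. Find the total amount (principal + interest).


Total amount formula: A = P(1 + rt) = P + P·r·t
Interest: I = P × r × t = $43,000.00 × 0.095 × 10 = $40,850.00
A = P + I = $43,000.00 + $40,850.00 = $83,850.00

A = P + I = P(1 + rt) = $83,850.00


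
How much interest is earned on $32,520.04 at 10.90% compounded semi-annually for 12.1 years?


Compound interest earned = final amount − principal.
A = P(1 + r/n)^(nt) = $32,520.04 × (1 + 0.109/2)^(2 × 12.1) = $117,456.87
Interest = A − P = $117,456.87 − $32,520.04 = $84,936.83

Interest = A - P = $84,936.83


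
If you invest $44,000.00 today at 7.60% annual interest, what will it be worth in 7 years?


Future value formula: FV = PV × (1 + r)^t
FV = $44,000.00 × (1 + 0.076)^7
FV = $44,000.00 × 1.6698824
FV = $73,474.83

FV = PV × (1 + r)^t = $73,474.83


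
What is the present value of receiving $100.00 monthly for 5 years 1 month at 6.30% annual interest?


Present value of an ordinary annuity: PV = PMT × (1 − (1 + r)^(−n)) / r
Monthly rate r = 0.063/12 = 0.00525, n = 61
PV = $100.00 × (1 − (1 + 0.063/12)^(−61)) / (0.063/12)
PV = $100.00 × 52.080774
PV = $5,208.08

PV = PMT × (1-(1+r)^(-n))/r = $5,208.08


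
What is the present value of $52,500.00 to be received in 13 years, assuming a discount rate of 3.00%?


Present value formula: PV = FV / (1 + r)^t
PV = $52,500.00 / (1 + 0.03)^13
PV = $52,500.00 / 1.4685337
PV = $35,749.95

PV = FV / (1 + r)^t = $35,749.95


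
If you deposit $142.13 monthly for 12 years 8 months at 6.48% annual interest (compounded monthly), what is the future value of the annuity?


Future value of an ordinary annuity: FV = PMT × ((1 + r)^n − 1) / r
Monthly rate r = 0.0648/12 = 0.0054, n = 152
FV = $142.13 × ((1 + 0.0648/12)^152 − 1) / (0.0648/12)
FV = $142.13 × 234.686063
FV = $33,355.93

FV = PMT × ((1+r)^n - 1)/r = $33,355.93


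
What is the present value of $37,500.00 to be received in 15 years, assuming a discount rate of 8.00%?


Present value formula: PV = FV / (1 + r)^t
PV = $37,500.00 / (1 + 0.08)^15
PV = $37,500.00 / 3.172169
PV = $11,821.56

PV = FV / (1 + r)^t = $11,821.56


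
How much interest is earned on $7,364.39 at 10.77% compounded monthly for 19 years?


Compound interest earned = final amount − principal.
A = P(1 + r/n)^(nt) = $7,364.39 × (1 + 0.1077/12)^(12 × 19) = $56,476.69
Interest = A − P = $56,476.69 − $7,364.39 = $49,112.30

Interest = A - P = $49,112.30


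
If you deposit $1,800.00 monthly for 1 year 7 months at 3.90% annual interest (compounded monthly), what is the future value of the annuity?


Future value of an ordinary annuity: FV = PMT × ((1 + r)^n − 1) / r
Monthly rate r = 0.039/12 = 0.00325, n = 19
FV = $1,800.00 × ((1 + 0.039/12)^19 − 1) / (0.039/12)
FV = $1,800.00 × 19.566119
FV = $35,219.01

FV = PMT × ((1+r)^n - 1)/r = $35,219.01


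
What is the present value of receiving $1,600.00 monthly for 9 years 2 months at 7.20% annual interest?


Present value of an ordinary annuity: PV = PMT × (1 − (1 + r)^(−n)) / r
Monthly rate r = 0.072/12 = 0.006, n = 110
PV = $1,600.00 × (1 − (1 + 0.072/12)^(−110)) / (0.072/12)
PV = $1,600.00 × 80.3547282
PV = $128,567.57

PV = PMT × (1-(1+r)^(-n))/r = $128,567.57


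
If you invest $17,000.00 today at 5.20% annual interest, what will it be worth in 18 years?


Future value formula: FV = PV × (1 + r)^t
FV = $17,000.00 × (1 + 0.052)^18
FV = $17,000.00 × 2.4904815
FV = $42,338.19

FV = PV × (1 + r)^t = $42,338.19


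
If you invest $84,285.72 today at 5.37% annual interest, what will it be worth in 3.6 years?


Future value formula: FV = PV × (1 + r)^t
FV = $84,285.72 × (1 + 0.0537)^3.6
FV = $84,285.72 × 1.2072053
FV = $101,750.17

FV = PV × (1 + r)^t = $101,750.17


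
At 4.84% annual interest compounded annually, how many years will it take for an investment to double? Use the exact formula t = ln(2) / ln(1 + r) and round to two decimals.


Doubling condition: (1 + r)^t = 2
Take ln of both sides: t × ln(1 + r) = ln(2)
t = ln(2) / ln(1 + r)
t = 0.693147 / 0.047265
t = 14.67

t = ln(2) / ln(1 + r) = 14.67 years


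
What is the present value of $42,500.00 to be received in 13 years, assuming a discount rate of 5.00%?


Present value formula: PV = FV / (1 + r)^t
PV = $42,500.00 / (1 + 0.05)^13
PV = $42,500.00 / 1.885649
PV = $22,538.66

PV = FV / (1 + r)^t = $22,538.66


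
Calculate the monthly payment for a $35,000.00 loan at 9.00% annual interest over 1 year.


Loan payment formula: PMT = PV × r / (1 − (1 + r)^(−n))
Monthly rate r = 0.09/12 = 0.0075, n = 12 months
Denominator: 1 − (1 + 0.09/12)^(−12) = 0.085762
PMT = $35,000.00 × (0.09/12) / 0.085762
PMT = $3,060.80 per month

PMT = PV × r / (1-(1+r)^(-n)) = $3,060.80/month


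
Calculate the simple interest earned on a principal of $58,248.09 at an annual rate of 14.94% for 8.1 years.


Simple interest formula: I = P × r × t
I = $58,248.09 × 0.1494 × 8.1
I = $70,488.34

I = P × r × t = $70,488.34


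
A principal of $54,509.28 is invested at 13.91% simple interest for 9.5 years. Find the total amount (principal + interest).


Total amount formula: A = P(1 + rt) = P + P·r·t
Interest: I = P × r × t = $54,509.28 × 0.1391 × 9.5 = $72,031.29
A = P + I = $54,509.28 + $72,031.29 = $126,540.57

A = P + I = P(1 + rt) = $126,540.57


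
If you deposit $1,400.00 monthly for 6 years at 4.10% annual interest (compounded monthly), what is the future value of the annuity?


Future value of an ordinary annuity: FV = PMT × ((1 + r)^n − 1) / r
Monthly rate r = 0.041/12 ≈ 0.00341667, n = 72
FV = $1,400.00 × ((1 + 0.041/12)^72 − 1) / (0.041/12)
FV = $1,400.00 × 81.472229
FV = $114,061.12

FV = PMT × ((1+r)^n - 1)/r = $114,061.12


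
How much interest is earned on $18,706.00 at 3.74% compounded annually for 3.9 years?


Compound interest earned = final amount − principal.
A = P(1 + r/n)^(nt) = $18,706.00 × (1 + 0.0374/1)^(1 × 3.9) = $21,585.96
Interest = A − P = $21,585.96 − $18,706.00 = $2,879.96

Interest = A - P = $2,879.96


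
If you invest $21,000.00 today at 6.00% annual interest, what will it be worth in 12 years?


Future value formula: FV = PV × (1 + r)^t
FV = $21,000.00 × (1 + 0.06)^12
FV = $21,000.00 × 2.0121965
FV = $42,256.13

FV = PV × (1 + r)^t = $42,256.13


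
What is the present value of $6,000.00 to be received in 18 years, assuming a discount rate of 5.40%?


Present value formula: PV = FV / (1 + r)^t
PV = $6,000.00 / (1 + 0.054)^18
PV = $6,000.00 / 2.577098
PV = $2,328.20

PV = FV / (1 + r)^t = $2,328.20


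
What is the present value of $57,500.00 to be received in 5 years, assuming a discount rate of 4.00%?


Present value formula: PV = FV / (1 + r)^t
PV = $57,500.00 / (1 + 0.04)^5
PV = $57,500.00 / 1.2166529
PV = $47,260.81

PV = FV / (1 + r)^t = $47,260.81


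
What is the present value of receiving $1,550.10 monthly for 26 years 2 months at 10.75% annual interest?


Present value of an ordinary annuity: PV = PMT × (1 − (1 + r)^(−n)) / r
Monthly rate r = 0.1075/12 ≈ 0.00895833, n = 314
PV = $1,550.10 × (1 − (1 + 0.1075/12)^(−314)) / (0.1075/12)
PV = $1,550.10 × 104.842467
PV = $162,516.31

PV = PMT × (1-(1+r)^(-n))/r = $162,516.31


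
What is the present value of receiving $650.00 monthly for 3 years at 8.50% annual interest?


Present value of an ordinary annuity: PV = PMT × (1 − (1 + r)^(−n)) / r
Monthly rate r = 0.085/12 ≈ 0.00708333, n = 36
PV = $650.00 × (1 − (1 + 0.085/12)^(−36)) / (0.085/12)
PV = $650.00 × 31.678112
PV = $20,590.77

PV = PMT × (1-(1+r)^(-n))/r = $20,590.77


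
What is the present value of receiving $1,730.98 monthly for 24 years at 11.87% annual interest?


Present value of an ordinary annuity: PV = PMT × (1 − (1 + r)^(−n)) / r
Monthly rate r = 0.1187/12 ≈ 0.00989167, n = 288
PV = $1,730.98 × (1 − (1 + 0.1187/12)^(−288)) / (0.1187/12)
PV = $1,730.98 × 95.157865
PV = $164,716.36

PV = PMT × (1-(1+r)^(-n))/r = $164,716.36


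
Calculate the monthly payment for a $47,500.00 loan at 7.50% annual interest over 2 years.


Loan payment formula: PMT = PV × r / (1 − (1 + r)^(−n))
Monthly rate r = 0.075/12 = 0.00625, n = 24 months
Denominator: 1 − (1 + 0.075/12)^(−24) = 0.138890
PMT = $47,500.00 × (0.075/12) / 0.138890
PMT = $2,137.48 per month

PMT = PV × r / (1-(1+r)^(-n)) = $2,137.48/month


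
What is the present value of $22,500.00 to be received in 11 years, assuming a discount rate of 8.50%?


Present value formula: PV = FV / (1 + r)^t
PV = $22,500.00 / (1 + 0.085)^11
PV = $22,500.00 / 2.453167
PV = $9,171.82

PV = FV / (1 + r)^t = $9,171.82


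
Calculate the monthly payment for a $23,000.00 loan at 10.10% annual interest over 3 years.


Loan payment formula: PMT = PV × r / (1 − (1 + r)^(−n))
Monthly rate r = 0.101/12 ≈ 0.00841667, n = 36 months
Denominator: 1 − (1 + 0.101/12)^(−36) = 0.2604638
PMT = $23,000.00 × (0.101/12) / 0.2604638
PMT = $743.23 per month

PMT = PV × r / (1-(1+r)^(-n)) = $743.23/month


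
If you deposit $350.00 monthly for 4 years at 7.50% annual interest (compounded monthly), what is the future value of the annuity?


Future value of an ordinary annuity: FV = PMT × ((1 + r)^n − 1) / r
Monthly rate r = 0.075/12 = 0.00625, n = 48
FV = $350.00 × ((1 + 0.075/12)^48 − 1) / (0.075/12)
FV = $350.00 × 55.775864
FV = $19,521.55

FV = PMT × ((1+r)^n - 1)/r = $19,521.55


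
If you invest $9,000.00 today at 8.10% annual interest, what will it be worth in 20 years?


Future value formula: FV = PV × (1 + r)^t
FV = $9,000.00 × (1 + 0.081)^20
FV = $9,000.00 × 4.7480346
FV = $42,732.31

FV = PV × (1 + r)^t = $42,732.31


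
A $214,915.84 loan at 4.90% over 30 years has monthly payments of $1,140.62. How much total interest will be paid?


Total paid over the life of the loan = PMT × n.
Total paid = $1,140.62 × 360 = $410,623.20
Total interest = total paid − principal = $410,623.20 − $214,915.84 = $195,707.36

Total interest = (PMT × n) - PV = $195,707.36


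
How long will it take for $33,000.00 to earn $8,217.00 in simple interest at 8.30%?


Rearrange the simple interest formula for t:
I = P × r × t  ⇒  t = I / (P × r)
t = $8,217.00 / ($33,000.00 × 0.083)
t = 3

t = I/(P×r) = 3 years


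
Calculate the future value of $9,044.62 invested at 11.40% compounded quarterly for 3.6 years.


Compound interest formula: A = P(1 + r/n)^(nt)
A = $9,044.62 × (1 + 0.114/4)^(4 × 3.6)
Growth factor: (1 + 0.114/4)^14.4 = 1.498794
A = $9,044.62 × 1.498794
A = $13,556.02

A = P(1 + r/n)^(nt) = $13,556.02


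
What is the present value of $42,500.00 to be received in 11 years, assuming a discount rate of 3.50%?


Present value formula: PV = FV / (1 + r)^t
PV = $42,500.00 / (1 + 0.035)^11
PV = $42,500.00 / 1.459970
PV = $29,110.19

PV = FV / (1 + r)^t = $29,110.19


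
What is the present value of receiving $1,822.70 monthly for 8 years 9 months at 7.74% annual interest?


Present value of an ordinary annuity: PV = PMT × (1 − (1 + r)^(−n)) / r
Monthly rate r = 0.0774/12 = 0.00645, n = 105
PV = $1,822.70 × (1 − (1 + 0.0774/12)^(−105)) / (0.0774/12)
PV = $1,822.70 × 76.105717
PV = $138,717.89

PV = PMT × (1-(1+r)^(-n))/r = $138,717.89


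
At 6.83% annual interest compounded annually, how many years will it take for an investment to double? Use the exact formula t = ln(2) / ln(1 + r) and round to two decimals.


Doubling condition: (1 + r)^t = 2
Take ln of both sides: t × ln(1 + r) = ln(2)
t = ln(2) / ln(1 + r)
t = 0.693147 / 0.066069
t = 10.49

t = ln(2) / ln(1 + r) = 10.49 years


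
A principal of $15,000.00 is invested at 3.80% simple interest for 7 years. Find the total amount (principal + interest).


Total amount formula: A = P(1 + rt) = P + P·r·t
Interest: I = P × r × t = $15,000.00 × 0.038 × 7 = $3,990.00
A = P + I = $15,000.00 + $3,990.00 = $18,990.00

A = P + I = P(1 + rt) = $18,990.00


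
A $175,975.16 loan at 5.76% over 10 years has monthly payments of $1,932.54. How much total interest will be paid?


Total paid over the life of the loan = PMT × n.
Total paid = $1,932.54 × 120 = $231,904.80
Total interest = total paid − principal = $231,904.80 − $175,975.16 = $55,929.64

Total interest = (PMT × n) - PV = $55,929.64


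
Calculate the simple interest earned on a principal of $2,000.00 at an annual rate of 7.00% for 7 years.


Simple interest formula: I = P × r × t
I = $2,000.00 × 0.07 × 7
I = $980.00

I = P × r × t = $980.00


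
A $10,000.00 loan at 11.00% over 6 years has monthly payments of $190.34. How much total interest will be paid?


Total paid over the life of the loan = PMT × n.
Total paid = $190.34 × 72 = $13,704.48
Total interest = total paid − principal = $13,704.48 − $10,000.00 = $3,704.48

Total interest = (PMT × n) - PV = $3,704.48


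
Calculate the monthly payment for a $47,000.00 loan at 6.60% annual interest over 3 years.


Loan payment formula: PMT = PV × r / (1 − (1 + r)^(−n))
Monthly rate r = 0.066/12 = 0.0055, n = 36 months
Denominator: 1 − (1 + 0.066/12)^(−36) = 0.179185
PMT = $47,000.00 × (0.066/12) / 0.179185
PMT = $1,442.64 per month

PMT = PV × r / (1-(1+r)^(-n)) = $1,442.64/month


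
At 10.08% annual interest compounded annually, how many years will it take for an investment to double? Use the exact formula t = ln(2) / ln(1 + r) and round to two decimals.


Doubling condition: (1 + r)^t = 2
Take ln of both sides: t × ln(1 + r) = ln(2)
t = ln(2) / ln(1 + r)
t = 0.693147 / 0.096037
t = 7.22

t = ln(2) / ln(1 + r) = 7.22 years


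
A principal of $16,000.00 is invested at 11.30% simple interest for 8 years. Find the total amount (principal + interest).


Total amount formula: A = P(1 + rt) = P + P·r·t
Interest: I = P × r × t = $16,000.00 × 0.113 × 8 = $14,464.00
A = P + I = $16,000.00 + $14,464.00 = $30,464.00

A = P + I = P(1 + rt) = $30,464.00


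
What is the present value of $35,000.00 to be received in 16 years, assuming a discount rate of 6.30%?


Present value formula: PV = FV / (1 + r)^t
PV = $35,000.00 / (1 + 0.063)^16
PV = $35,000.00 / 2.657861
PV = $13,168.48

PV = FV / (1 + r)^t = $13,168.48


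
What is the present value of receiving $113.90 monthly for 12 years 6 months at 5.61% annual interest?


Present value of an ordinary annuity: PV = PMT × (1 − (1 + r)^(−n)) / r
Monthly rate r = 0.0561/12 = 0.004675, n = 150
PV = $113.90 × (1 − (1 + 0.0561/12)^(−150)) / (0.0561/12)
PV = $113.90 × 107.641482
PV = $12,260.36

PV = PMT × (1-(1+r)^(-n))/r = $12,260.36


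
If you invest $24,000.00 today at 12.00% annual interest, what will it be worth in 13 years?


Future value formula: FV = PV × (1 + r)^t
FV = $24,000.00 × (1 + 0.12)^13
FV = $24,000.00 × 4.363493
FV = $104,723.83

FV = PV × (1 + r)^t = $104,723.83


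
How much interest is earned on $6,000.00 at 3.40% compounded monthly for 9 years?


Compound interest earned = final amount − principal.
A = P(1 + r/n)^(nt) = $6,000.00 × (1 + 0.034/12)^(12 × 9) = $8,144.37
Interest = A − P = $8,144.37 − $6,000.00 = $2,144.37

Interest = A - P = $2,144.37


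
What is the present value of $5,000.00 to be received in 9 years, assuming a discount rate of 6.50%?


Present value formula: PV = FV / (1 + r)^t
PV = $5,000.00 / (1 + 0.065)^9
PV = $5,000.00 / 1.762570
PV = $2,836.77

PV = FV / (1 + r)^t = $2,836.77


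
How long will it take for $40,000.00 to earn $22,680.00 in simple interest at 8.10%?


Rearrange the simple interest formula for t:
I = P × r × t  ⇒  t = I / (P × r)
t = $22,680.00 / ($40,000.00 × 0.081)
t = 7

t = I/(P×r) = 7 years


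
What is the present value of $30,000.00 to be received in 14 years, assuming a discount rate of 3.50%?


Present value formula: PV = FV / (1 + r)^t
PV = $30,000.00 / (1 + 0.035)^14
PV = $30,000.00 / 1.618695
PV = $18,533.45

PV = FV / (1 + r)^t = $18,533.45


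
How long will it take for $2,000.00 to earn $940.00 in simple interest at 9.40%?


Rearrange the simple interest formula for t:
I = P × r × t  ⇒  t = I / (P × r)
t = $940.00 / ($2,000.00 × 0.094)
t = 5

t = I/(P×r) = 5 years


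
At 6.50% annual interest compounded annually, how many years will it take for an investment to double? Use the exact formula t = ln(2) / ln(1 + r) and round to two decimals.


Doubling condition: (1 + r)^t = 2
Take ln of both sides: t × ln(1 + r) = ln(2)
t = ln(2) / ln(1 + r)
t = 0.693147 / 0.062975
t = 11.01

t = ln(2) / ln(1 + r) = 11.01 years


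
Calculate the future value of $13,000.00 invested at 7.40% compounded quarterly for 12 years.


Compound interest formula: A = P(1 + r/n)^(nt)
A = $13,000.00 × (1 + 0.074/4)^(4 × 12)
Growth factor: (1 + 0.074/4)^48 = 2.4106247
A = $13,000.00 × 2.4106247
A = $31,338.12

A = P(1 + r/n)^(nt) = $31,338.12


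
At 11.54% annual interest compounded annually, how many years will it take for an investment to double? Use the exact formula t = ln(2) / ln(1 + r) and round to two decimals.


Doubling condition: (1 + r)^t = 2
Take ln of both sides: t × ln(1 + r) = ln(2)
t = ln(2) / ln(1 + r)
t = 0.693147 / 0.109213
t = 6.35

t = ln(2) / ln(1 + r) = 6.35 years


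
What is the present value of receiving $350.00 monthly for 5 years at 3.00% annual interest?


Present value of an ordinary annuity: PV = PMT × (1 − (1 + r)^(−n)) / r
Monthly rate r = 0.03/12 = 0.0025, n = 60
PV = $350.00 × (1 − (1 + 0.03/12)^(−60)) / (0.03/12)
PV = $350.00 × 55.652358
PV = $19,478.33

PV = PMT × (1-(1+r)^(-n))/r = $19,478.33


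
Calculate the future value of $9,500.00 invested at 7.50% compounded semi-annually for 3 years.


Compound interest formula: A = P(1 + r/n)^(nt)
A = $9,500.00 × (1 + 0.075/2)^(2 × 3)
Growth factor: (1 + 0.075/2)^6 = 1.247179
A = $9,500.00 × 1.247179
A = $11,848.20

A = P(1 + r/n)^(nt) = $11,848.20


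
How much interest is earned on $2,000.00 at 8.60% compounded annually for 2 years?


Compound interest earned = final amount − principal.
A = P(1 + r/n)^(nt) = $2,000.00 × (1 + 0.086/1)^(1 × 2) = $2,358.79
Interest = A − P = $2,358.79 − $2,000.00 = $358.79

Interest = A - P = $358.79


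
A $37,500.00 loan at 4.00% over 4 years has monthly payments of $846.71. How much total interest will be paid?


Total paid over the life of the loan = PMT × n.
Total paid = $846.71 × 48 = $40,642.08
Total interest = total paid − principal = $40,642.08 − $37,500.00 = $3,142.08

Total interest = (PMT × n) - PV = $3,142.08


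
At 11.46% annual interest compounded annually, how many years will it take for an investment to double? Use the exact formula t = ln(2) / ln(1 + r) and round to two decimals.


Doubling condition: (1 + r)^t = 2
Take ln of both sides: t × ln(1 + r) = ln(2)
t = ln(2) / ln(1 + r)
t = 0.693147 / 0.108496
t = 6.39

t = ln(2) / ln(1 + r) = 6.39 years


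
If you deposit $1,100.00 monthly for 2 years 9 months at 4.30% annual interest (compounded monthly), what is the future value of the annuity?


Future value of an ordinary annuity: FV = PMT × ((1 + r)^n − 1) / r
Monthly rate r = 0.043/12 ≈ 0.00358333, n = 33
FV = $1,100.00 × ((1 + 0.043/12)^33 − 1) / (0.043/12)
FV = $1,100.00 × 34.963979
FV = $38,460.38

FV = PMT × ((1+r)^n - 1)/r = $38,460.38


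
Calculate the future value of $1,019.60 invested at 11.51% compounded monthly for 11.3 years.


Compound interest formula: A = P(1 + r/n)^(nt)
A = $1,019.60 × (1 + 0.1151/12)^(12 × 11.3)
Growth factor: (1 + 0.1151/12)^135.6 = 3.648923
A = $1,019.60 × 3.648923
A = $3,720.44

A = P(1 + r/n)^(nt) = $3,720.44


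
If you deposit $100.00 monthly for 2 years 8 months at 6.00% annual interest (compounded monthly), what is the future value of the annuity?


Future value of an ordinary annuity: FV = PMT × ((1 + r)^n − 1) / r
Monthly rate r = 0.06/12 = 0.005, n = 32
FV = $100.00 × ((1 + 0.06/12)^32 − 1) / (0.06/12)
FV = $100.00 × 34.608624
FV = $3,460.86

FV = PMT × ((1+r)^n - 1)/r = $3,460.86


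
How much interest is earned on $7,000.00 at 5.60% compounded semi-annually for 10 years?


Compound interest earned = final amount − principal.
A = P(1 + r/n)^(nt) = $7,000.00 × (1 + 0.056/2)^(2 × 10) = $12,160.75
Interest = A − P = $12,160.75 − $7,000.00 = $5,160.75

Interest = A - P = $5,160.75


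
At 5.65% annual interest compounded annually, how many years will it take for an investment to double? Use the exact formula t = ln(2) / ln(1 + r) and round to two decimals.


Doubling condition: (1 + r)^t = 2
Take ln of both sides: t × ln(1 + r) = ln(2)
t = ln(2) / ln(1 + r)
t = 0.693147 / 0.054962
t = 12.61

t = ln(2) / ln(1 + r) = 12.61 years


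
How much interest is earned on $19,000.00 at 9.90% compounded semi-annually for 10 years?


Compound interest earned = final amount − principal.
A = P(1 + r/n)^(nt) = $19,000.00 × (1 + 0.099/2)^(2 × 10) = $49,934.70
Interest = A − P = $49,934.70 − $19,000.00 = $30,934.70

Interest = A - P = $30,934.70


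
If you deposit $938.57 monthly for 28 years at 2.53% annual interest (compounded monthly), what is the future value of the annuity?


Future value of an ordinary annuity: FV = PMT × ((1 + r)^n − 1) / r
Monthly rate r = 0.0253/12 ≈ 0.00210833, n = 336
FV = $938.57 × ((1 + 0.0253/12)^336 − 1) / (0.0253/12)
FV = $938.57 × 488.170278
FV = $458,181.98

FV = PMT × ((1+r)^n - 1)/r = $458,181.98


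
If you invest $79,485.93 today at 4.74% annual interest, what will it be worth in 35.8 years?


Future value formula: FV = PV × (1 + r)^t
FV = $79,485.93 × (1 + 0.0474)^35.8
FV = $79,485.93 × 5.248437
FV = $417,176.90

FV = PV × (1 + r)^t = $417,176.90


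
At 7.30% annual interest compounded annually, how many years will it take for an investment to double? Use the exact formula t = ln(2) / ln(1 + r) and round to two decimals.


Doubling condition: (1 + r)^t = 2
Take ln of both sides: t × ln(1 + r) = ln(2)
t = ln(2) / ln(1 + r)
t = 0.693147 / 0.070458
t = 9.84

t = ln(2) / ln(1 + r) = 9.84 years


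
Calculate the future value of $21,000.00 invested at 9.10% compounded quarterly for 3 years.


Compound interest formula: A = P(1 + r/n)^(nt)
A = $21,000.00 × (1 + 0.091/4)^(4 × 3)
Growth factor: (1 + 0.091/4)^12 = 1.309887
A = $21,000.00 × 1.309887
A = $27,507.63

A = P(1 + r/n)^(nt) = $27,507.63


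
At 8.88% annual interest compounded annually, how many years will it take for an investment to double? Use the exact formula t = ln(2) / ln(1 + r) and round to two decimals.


Doubling condition: (1 + r)^t = 2
Take ln of both sides: t × ln(1 + r) = ln(2)
t = ln(2) / ln(1 + r)
t = 0.693147 / 0.085076
t = 8.15

t = ln(2) / ln(1 + r) = 8.15 years


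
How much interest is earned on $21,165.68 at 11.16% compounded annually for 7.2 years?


Compound interest earned = final amount − principal.
A = P(1 + r/n)^(nt) = $21,165.68 × (1 + 0.1116/1)^(1 × 7.2) = $45,337.93
Interest = A − P = $45,337.93 − $21,165.68 = $24,172.25

Interest = A - P = $24,172.25


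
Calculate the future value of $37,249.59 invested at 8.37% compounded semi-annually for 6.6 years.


Compound interest formula: A = P(1 + r/n)^(nt)
A = $37,249.59 × (1 + 0.0837/2)^(2 × 6.6)
Growth factor: (1 + 0.0837/2)^13.2 = 1.7180215
A = $37,249.59 × 1.7180215
A = $63,995.60

A = P(1 + r/n)^(nt) = $63,995.60


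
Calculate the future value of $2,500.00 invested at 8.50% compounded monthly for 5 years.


Compound interest formula: A = P(1 + r/n)^(nt)
A = $2,500.00 × (1 + 0.085/12)^(12 × 5)
Growth factor: (1 + 0.085/12)^60 = 1.527301
A = $2,500.00 × 1.527301
A = $3,818.25

A = P(1 + r/n)^(nt) = $3,818.25


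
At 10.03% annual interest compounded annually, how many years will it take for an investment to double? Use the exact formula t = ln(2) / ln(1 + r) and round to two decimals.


Doubling condition: (1 + r)^t = 2
Take ln of both sides: t × ln(1 + r) = ln(2)
t = ln(2) / ln(1 + r)
t = 0.693147 / 0.095583
t = 7.25

t = ln(2) / ln(1 + r) = 7.25 years


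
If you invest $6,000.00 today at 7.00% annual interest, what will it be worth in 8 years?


Future value formula: FV = PV × (1 + r)^t
FV = $6,000.00 × (1 + 0.07)^8
FV = $6,000.00 × 1.718186
FV = $10,309.12

FV = PV × (1 + r)^t = $10,309.12


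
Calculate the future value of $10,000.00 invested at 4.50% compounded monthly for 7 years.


Compound interest formula: A = P(1 + r/n)^(nt)
A = $10,000.00 × (1 + 0.045/12)^(12 × 7)
Growth factor: (1 + 0.045/12)^84 = 1.369452
A = $10,000.00 × 1.369452
A = $13,694.52

A = P(1 + r/n)^(nt) = $13,694.52


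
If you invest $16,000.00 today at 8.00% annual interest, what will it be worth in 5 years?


Future value formula: FV = PV × (1 + r)^t
FV = $16,000.00 × (1 + 0.08)^5
FV = $16,000.00 × 1.469328
FV = $23,509.25

FV = PV × (1 + r)^t = $23,509.25


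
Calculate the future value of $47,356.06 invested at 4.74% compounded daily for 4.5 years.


Compound interest formula: A = P(1 + r/n)^(nt)
A = $47,356.06 × (1 + 0.0474/365)^(365 × 4.5)
Growth factor: (1 + 0.0474/365)^1642.5 = 1.2377388
A = $47,356.06 × 1.2377388
A = $58,614.43

A = P(1 + r/n)^(nt) = $58,614.43


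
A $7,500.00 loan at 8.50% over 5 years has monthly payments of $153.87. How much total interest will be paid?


Total paid over the life of the loan = PMT × n.
Total paid = $153.87 × 60 = $9,232.20
Total interest = total paid − principal = $9,232.20 − $7,500.00 = $1,732.20

Total interest = (PMT × n) - PV = $1,732.20


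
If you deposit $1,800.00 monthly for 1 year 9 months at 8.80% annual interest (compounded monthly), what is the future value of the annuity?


Future value of an ordinary annuity: FV = PMT × ((1 + r)^n − 1) / r
Monthly rate r = 0.088/12 ≈ 0.00733333, n = 21
FV = $1,800.00 × ((1 + 0.088/12)^21 − 1) / (0.088/12)
FV = $1,800.00 × 22.613945
FV = $40,705.10

FV = PMT × ((1+r)^n - 1)/r = $40,705.10


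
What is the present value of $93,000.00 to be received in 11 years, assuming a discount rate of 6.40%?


Present value formula: PV = FV / (1 + r)^t
PV = $93,000.00 / (1 + 0.064)^11
PV = $93,000.00 / 1.9785996
PV = $47,002.94

PV = FV / (1 + r)^t = $47,002.94


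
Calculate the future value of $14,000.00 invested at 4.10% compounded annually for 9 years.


Compound interest formula: A = P(1 + r/n)^(nt)
A = $14,000.00 × (1 + 0.041/1)^(1 × 9)
Growth factor: (1 + 0.041/1)^9 = 1.4356764
A = $14,000.00 × 1.4356764
A = $20,099.47

A = P(1 + r/n)^(nt) = $20,099.47


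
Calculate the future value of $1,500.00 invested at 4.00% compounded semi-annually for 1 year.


Compound interest formula: A = P(1 + r/n)^(nt)
A = $1,500.00 × (1 + 0.04/2)^(2 × 1)
Growth factor: (1 + 0.04/2)^2 = 1.040400
A = $1,500.00 × 1.040400
A = $1,560.60

A = P(1 + r/n)^(nt) = $1,560.60


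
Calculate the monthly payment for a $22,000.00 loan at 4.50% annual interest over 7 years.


Loan payment formula: PMT = PV × r / (1 − (1 + r)^(−n))
Monthly rate r = 0.045/12 = 0.00375, n = 84 months
Denominator: 1 − (1 + 0.045/12)^(−84) = 0.269781
PMT = $22,000.00 × (0.045/12) / 0.269781
PMT = $305.80 per month

PMT = PV × r / (1-(1+r)^(-n)) = $305.80/month


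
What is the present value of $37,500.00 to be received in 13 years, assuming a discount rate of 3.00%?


Present value formula: PV = FV / (1 + r)^t
PV = $37,500.00 / (1 + 0.03)^13
PV = $37,500.00 / 1.4685337
PV = $25,535.68

PV = FV / (1 + r)^t = $25,535.68


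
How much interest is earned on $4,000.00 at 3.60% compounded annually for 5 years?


Compound interest earned = final amount − principal.
A = P(1 + r/n)^(nt) = $4,000.00 × (1 + 0.036/1)^(1 × 5) = $4,773.74
Interest = A − P = $4,773.74 − $4,000.00 = $773.74

Interest = A - P = $773.74


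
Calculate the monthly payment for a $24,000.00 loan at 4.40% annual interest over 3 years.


Loan payment formula: PMT = PV × r / (1 − (1 + r)^(−n))
Monthly rate r = 0.044/12 ≈ 0.00366667, n = 36 months
Denominator: 1 − (1 + 0.044/12)^(−36) = 0.1234474
PMT = $24,000.00 × (0.044/12) / 0.1234474
PMT = $712.85 per month

PMT = PV × r / (1-(1+r)^(-n)) = $712.85/month


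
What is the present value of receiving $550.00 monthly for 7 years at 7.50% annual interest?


Present value of an ordinary annuity: PV = PMT × (1 − (1 + r)^(−n)) / r
Monthly rate r = 0.075/12 = 0.00625, n = 84
PV = $550.00 × (1 − (1 + 0.075/12)^(−84)) / (0.075/12)
PV = $550.00 × 65.196376
PV = $35,858.01

PV = PMT × (1-(1+r)^(-n))/r = $35,858.01


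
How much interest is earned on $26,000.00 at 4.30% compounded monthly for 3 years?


Compound interest earned = final amount − principal.
A = P(1 + r/n)^(nt) = $26,000.00 × (1 + 0.043/12)^(12 × 3) = $29,573.12
Interest = A − P = $29,573.12 − $26,000.00 = $3,573.12

Interest = A - P = $3,573.12


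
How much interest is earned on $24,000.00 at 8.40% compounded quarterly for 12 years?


Compound interest earned = final amount − principal.
A = P(1 + r/n)^(nt) = $24,000.00 × (1 + 0.084/4)^(4 × 12) = $65,079.90
Interest = A − P = $65,079.90 − $24,000.00 = $41,079.90

Interest = A - P = $41,079.90


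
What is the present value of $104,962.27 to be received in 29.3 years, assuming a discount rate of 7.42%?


Present value formula: PV = FV / (1 + r)^t
PV = $104,962.27 / (1 + 0.0742)^29.3
PV = $104,962.27 / 8.143195
PV = $12,889.57

PV = FV / (1 + r)^t = $12,889.57


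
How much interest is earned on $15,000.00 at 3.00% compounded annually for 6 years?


Compound interest earned = final amount − principal.
A = P(1 + r/n)^(nt) = $15,000.00 × (1 + 0.03/1)^(1 × 6) = $17,910.78
Interest = A − P = $17,910.78 − $15,000.00 = $2,910.78

Interest = A - P = $2,910.78


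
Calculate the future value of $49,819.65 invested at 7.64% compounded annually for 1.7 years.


Compound interest formula: A = P(1 + r/n)^(nt)
A = $49,819.65 × (1 + 0.0764/1)^(1 × 1.7)
Growth factor: (1 + 0.0764/1)^1.7 = 1.1333271
A = $49,819.65 × 1.1333271
A = $56,461.96

A = P(1 + r/n)^(nt) = $56,461.96


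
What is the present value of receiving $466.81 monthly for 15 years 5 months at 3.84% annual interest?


Present value of an ordinary annuity: PV = PMT × (1 − (1 + r)^(−n)) / r
Monthly rate r = 0.0384/12 = 0.0032, n = 185
PV = $466.81 × (1 − (1 + 0.0384/12)^(−185)) / (0.0384/12)
PV = $466.81 × 139.455350
PV = $65,099.15

PV = PMT × (1-(1+r)^(-n))/r = $65,099.15


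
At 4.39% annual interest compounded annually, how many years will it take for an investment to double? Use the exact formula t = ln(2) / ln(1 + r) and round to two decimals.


Doubling condition: (1 + r)^t = 2
Take ln of both sides: t × ln(1 + r) = ln(2)
t = ln(2) / ln(1 + r)
t = 0.693147 / 0.042964
t = 16.13

t = ln(2) / ln(1 + r) = 16.13 years


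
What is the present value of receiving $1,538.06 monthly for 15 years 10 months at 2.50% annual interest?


Present value of an ordinary annuity: PV = PMT × (1 − (1 + r)^(−n)) / r
Monthly rate r = 0.025/12 ≈ 0.00208333, n = 190
PV = $1,538.06 × (1 − (1 + 0.025/12)^(−190)) / (0.025/12)
PV = $1,538.06 × 156.769877
PV = $241,121.48

PV = PMT × (1-(1+r)^(-n))/r = $241,121.48


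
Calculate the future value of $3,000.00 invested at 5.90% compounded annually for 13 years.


Compound interest formula: A = P(1 + r/n)^(nt)
A = $3,000.00 × (1 + 0.059/1)^(1 × 13)
Growth factor: (1 + 0.059/1)^13 = 2.106917
A = $3,000.00 × 2.106917
A = $6,320.75

A = P(1 + r/n)^(nt) = $6,320.75


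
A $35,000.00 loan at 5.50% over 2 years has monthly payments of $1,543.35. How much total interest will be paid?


Total paid over the life of the loan = PMT × n.
Total paid = $1,543.35 × 24 = $37,040.40
Total interest = total paid − principal = $37,040.40 − $35,000.00 = $2,040.40

Total interest = (PMT × n) - PV = $2,040.40


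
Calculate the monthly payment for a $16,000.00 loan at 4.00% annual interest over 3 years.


Loan payment formula: PMT = PV × r / (1 − (1 + r)^(−n))
Monthly rate r = 0.04/12 ≈ 0.00333333, n = 36 months
Denominator: 1 − (1 + 0.04/12)^(−36) = 0.112903
PMT = $16,000.00 × (0.04/12) / 0.112903
PMT = $472.38 per month

PMT = PV × r / (1-(1+r)^(-n)) = $472.38/month


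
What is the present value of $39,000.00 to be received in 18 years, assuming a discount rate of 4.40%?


Present value formula: PV = FV / (1 + r)^t
PV = $39,000.00 / (1 + 0.044)^18
PV = $39,000.00 / 2.1707458
PV = $17,966.18

PV = FV / (1 + r)^t = $17,966.18


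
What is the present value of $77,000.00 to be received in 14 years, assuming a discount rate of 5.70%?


Present value formula: PV = FV / (1 + r)^t
PV = $77,000.00 / (1 + 0.057)^14
PV = $77,000.00 / 2.1729504
PV = $35,435.69

PV = FV / (1 + r)^t = $35,435.69


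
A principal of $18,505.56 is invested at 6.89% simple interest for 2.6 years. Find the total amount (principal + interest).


Total amount formula: A = P(1 + rt) = P + P·r·t
Interest: I = P × r × t = $18,505.56 × 0.0689 × 2.6 = $3,315.09
A = P + I = $18,505.56 + $3,315.09 = $21,820.65

A = P + I = P(1 + rt) = $21,820.65


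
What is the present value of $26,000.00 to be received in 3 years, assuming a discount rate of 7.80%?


Present value formula: PV = FV / (1 + r)^t
PV = $26,000.00 / (1 + 0.078)^3
PV = $26,000.00 / 1.2527266
PV = $20,754.73

PV = FV / (1 + r)^t = $20,754.73


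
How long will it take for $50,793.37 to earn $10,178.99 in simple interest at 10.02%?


Rearrange the simple interest formula for t:
I = P × r × t  ⇒  t = I / (P × r)
t = $10,178.99 / ($50,793.37 × 0.1002)
t = 2

t = I/(P×r) = 2 years


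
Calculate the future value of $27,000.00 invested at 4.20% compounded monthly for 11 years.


Compound interest formula: A = P(1 + r/n)^(nt)
A = $27,000.00 × (1 + 0.042/12)^(12 × 11)
Growth factor: (1 + 0.042/12)^132 = 1.5859655
A = $27,000.00 × 1.5859655
A = $42,821.07

A = P(1 + r/n)^(nt) = $42,821.07


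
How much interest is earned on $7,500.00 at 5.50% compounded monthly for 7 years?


Compound interest earned = final amount − principal.
A = P(1 + r/n)^(nt) = $7,500.00 × (1 + 0.055/12)^(12 × 7) = $11,012.42
Interest = A − P = $11,012.42 − $7,500.00 = $3,512.42

Interest = A - P = $3,512.42


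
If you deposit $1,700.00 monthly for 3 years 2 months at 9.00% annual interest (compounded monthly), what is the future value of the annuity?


Future value of an ordinary annuity: FV = PMT × ((1 + r)^n − 1) / r
Monthly rate r = 0.09/12 = 0.0075, n = 38
FV = $1,700.00 × ((1 + 0.09/12)^38 − 1) / (0.09/12)
FV = $1,700.00 × 43.779822
FV = $74,425.70

FV = PMT × ((1+r)^n - 1)/r = $74,425.70


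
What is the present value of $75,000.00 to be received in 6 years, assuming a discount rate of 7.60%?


Present value formula: PV = FV / (1 + r)^t
PV = $75,000.00 / (1 + 0.076)^6
PV = $75,000.00 / 1.55193536
PV = $48,326.76

PV = FV / (1 + r)^t = $48,326.76


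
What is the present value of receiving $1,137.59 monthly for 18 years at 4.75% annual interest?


Present value of an ordinary annuity: PV = PMT × (1 − (1 + r)^(−n)) / r
Monthly rate r = 0.0475/12 ≈ 0.00395833, n = 216
PV = $1,137.59 × (1 − (1 + 0.0475/12)^(−216)) / (0.0475/12)
PV = $1,137.59 × 145.010132
PV = $164,962.08

PV = PMT × (1-(1+r)^(-n))/r = $164,962.08


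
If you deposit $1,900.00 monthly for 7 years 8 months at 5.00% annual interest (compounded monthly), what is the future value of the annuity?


Future value of an ordinary annuity: FV = PMT × ((1 + r)^n − 1) / r
Monthly rate r = 0.05/12 ≈ 0.00416667, n = 92
FV = $1,900.00 × ((1 + 0.05/12)^92 − 1) / (0.05/12)
FV = $1,900.00 × 111.839764
FV = $212,495.55

FV = PMT × ((1+r)^n - 1)/r = $212,495.55


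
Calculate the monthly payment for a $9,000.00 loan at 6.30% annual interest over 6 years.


Loan payment formula: PMT = PV × r / (1 − (1 + r)^(−n))
Monthly rate r = 0.063/12 = 0.00525, n = 72 months
Denominator: 1 − (1 + 0.063/12)^(−72) = 0.314092
PMT = $9,000.00 × (0.063/12) / 0.314092
PMT = $150.43 per month

PMT = PV × r / (1-(1+r)^(-n)) = $150.43/month


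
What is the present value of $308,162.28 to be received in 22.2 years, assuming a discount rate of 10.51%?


Present value formula: PV = FV / (1 + r)^t
PV = $308,162.28 / (1 + 0.1051)^22.2
PV = $308,162.28 / 9.194223
PV = $33,516.95

PV = FV / (1 + r)^t = $33,516.95


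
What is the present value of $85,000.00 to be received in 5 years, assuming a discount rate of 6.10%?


Present value formula: PV = FV / (1 + r)^t
PV = $85,000.00 / (1 + 0.061)^5
PV = $85,000.00 / 1.344550
PV = $63,218.18

PV = FV / (1 + r)^t = $63,218.18


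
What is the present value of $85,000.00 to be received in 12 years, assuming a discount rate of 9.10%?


Present value formula: PV = FV / (1 + r)^t
PV = $85,000.00 / (1 + 0.091)^12
PV = $85,000.00 / 2.843787
PV = $29,889.72

PV = FV / (1 + r)^t = $29,889.72


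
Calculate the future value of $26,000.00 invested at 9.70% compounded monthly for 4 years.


Compound interest formula: A = P(1 + r/n)^(nt)
A = $26,000.00 × (1 + 0.097/12)^(12 × 4)
Growth factor: (1 + 0.097/12)^48 = 1.4717324
A = $26,000.00 × 1.4717324
A = $38,265.04

A = P(1 + r/n)^(nt) = $38,265.04


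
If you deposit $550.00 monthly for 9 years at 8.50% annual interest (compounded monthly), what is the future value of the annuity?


Future value of an ordinary annuity: FV = PMT × ((1 + r)^n − 1) / r
Monthly rate r = 0.085/12 ≈ 0.00708333, n = 108
FV = $550.00 × ((1 + 0.085/12)^108 − 1) / (0.085/12)
FV = $550.00 × 161.393943
FV = $88,766.67

FV = PMT × ((1+r)^n - 1)/r = $88,766.67
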